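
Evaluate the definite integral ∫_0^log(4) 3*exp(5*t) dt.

Let u = exp(t), so du = exp(t) dt. When t = 0, u = 1; when t = log(4), u = 4.
The integral becomes 3·∫ u**4 du from 1 to 4, with antiderivative 3*u**5/5.
Back in t: F(t) = 3*exp(5*t)/5.
Then F(log(4)) - F(0) = (3072/5) - (3/5) = 3069/5.

3069/5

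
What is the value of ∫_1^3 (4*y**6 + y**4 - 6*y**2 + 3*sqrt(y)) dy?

By the power rule, an antiderivative is F(y) = 4*y**7/7 + y**5/5 + 2*y**(3/2) - 2*y**3.
Then F(3) - F(1) = (6*sqrt(3) + 43551/35) - (27/35) = 6*sqrt(3) + 43524/35.

6*sqrt(3) + 43524/35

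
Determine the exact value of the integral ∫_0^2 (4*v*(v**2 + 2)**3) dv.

640

Let u = v**2 + 2, so du = 2*v dv. When v = 0, u = 2; when v = 2, u = 6.
The integral becomes 2·∫ u**3 du from 2 to 6, with antiderivative u**4/2.
Back in v: F(v) = (v**2 + 2)**4/2.
Then F(2) - F(0) = (648) - (8) = 640.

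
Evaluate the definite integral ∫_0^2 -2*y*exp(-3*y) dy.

-2/9 + 14*exp(-6)/9

Integrate by parts once (u = y, dv = -2*exp(-3*y) dy).
An antiderivative is F(y) = (6*y + 2)*exp(-3*y)/9.
Then F(2) - F(0) = (14*exp(-6)/9) - (2/9) = -2/9 + 14*exp(-6)/9.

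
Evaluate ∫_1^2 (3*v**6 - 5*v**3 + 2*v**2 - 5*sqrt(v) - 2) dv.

By the power rule, an antiderivative is F(v) = 3*v**7/7 - 5*v**4/4 - 10*v**(3/2)/3 + 2*v**3/3 - 2*v.
Then F(2) - F(1) = (760/21 - 20*sqrt(2)/3) - (-461/84) = 1167/28 - 20*sqrt(2)/3.

1167/28 - 20*sqrt(2)/3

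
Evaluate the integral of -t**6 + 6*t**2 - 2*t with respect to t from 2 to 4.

-15556/7

By the power rule, an antiderivative is F(t) = -t**7/7 + 2*t**3 - t**2.
Then F(4) - F(2) = (-15600/7) - (-44/7) = -15556/7.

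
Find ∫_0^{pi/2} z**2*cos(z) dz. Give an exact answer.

Integrate by parts twice (u = z^2, dv = cos(z) dz).
An antiderivative is F(z) = z**2*sin(z) + 2*z*cos(z) - 2*sin(z).
Then F(pi/2) - F(0) = (-2 + pi**2/4) - (0) = -2 + pi**2/4.

-2 + pi**2/4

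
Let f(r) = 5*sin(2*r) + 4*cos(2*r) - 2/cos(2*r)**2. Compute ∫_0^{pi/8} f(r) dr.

An antiderivative is F(r) = 2*sin(2*r) - 5*cos(2*r)/2 - tan(2*r).
Then F(pi/8) - F(0) = (-1 - sqrt(2)/4) - (-5/2) = 3/2 - sqrt(2)/4.

3/2 - sqrt(2)/4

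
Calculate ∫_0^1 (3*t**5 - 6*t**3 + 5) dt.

4

By the power rule, an antiderivative is F(t) = t**6/2 - 3*t**4/2 + 5*t.
Then F(1) - F(0) = (4) - (0) = 4.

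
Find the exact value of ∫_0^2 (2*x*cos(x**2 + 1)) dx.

Let u = x**2 + 1, so du = 2*x dx. When x = 0, u = 1; when x = 2, u = 5.
The integral becomes ∫ cos(u) du from 1 to 5, with antiderivative sin(u).
Back in x: F(x) = sin(x**2 + 1).
Then F(2) - F(0) = (sin(5)) - (sin(1)) = sin(5) - sin(1).

sin(5) - sin(1)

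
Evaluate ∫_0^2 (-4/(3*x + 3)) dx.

An antiderivative is F(x) = -4*log(3*x + 3)/3.
Then F(2) - F(0) = (-8*log(3)/3) - (-4*log(3)/3) = -4*log(3)/3.

-4*log(3)/3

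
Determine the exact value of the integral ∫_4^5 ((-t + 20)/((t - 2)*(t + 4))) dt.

-5*log(3) + 9*log(2)

Factor the denominator: t**2 + 2*t - 8 = (t + 4)(t - 2).
Partial fractions: (-t + 20)/((t - 2)*(t + 4)) = -4/(t + 4) + 3/(t - 2).
An antiderivative is F(t) = 3*log(t - 2) - 4*log(t + 4).
Then F(5) - F(4) = (-5*log(3)) - (-9*log(2)) = -5*log(3) + 9*log(2).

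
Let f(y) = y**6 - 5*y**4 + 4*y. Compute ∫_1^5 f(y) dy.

56592/7

By the power rule, an antiderivative is F(y) = y**7/7 - y**5 + 2*y**2.
Then F(5) - F(1) = (56600/7) - (8/7) = 56592/7.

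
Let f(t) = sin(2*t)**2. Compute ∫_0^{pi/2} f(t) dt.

Use the identity sin^2(2*t) = (1 - cos(4*t))/2.
An antiderivative is F(t) = t/2 - sin(4*t)/8.
Then F(pi/2) - F(0) = (pi/4) - (0) = pi/4.

pi/4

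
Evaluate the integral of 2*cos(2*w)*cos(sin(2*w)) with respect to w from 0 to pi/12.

Let u = sin(2*w), so du = 2*cos(2*w) dw. When w = 0, u = 0; when w = pi/12, u = 1/2.
The integral becomes ∫ cos(u) du from 0 to 1/2, with antiderivative sin(u).
Back in w: F(w) = sin(sin(2*w)).
Then F(pi/12) - F(0) = (sin(1/2)) - (0) = sin(1/2).

sin(1/2)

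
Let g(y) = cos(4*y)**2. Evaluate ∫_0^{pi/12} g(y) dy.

Use the identity cos^2(4*y) = (1 + cos(8*y))/2.
An antiderivative is F(y) = y/2 + sin(8*y)/16.
Then F(pi/12) - F(0) = (sqrt(3)/32 + pi/24) - (0) = sqrt(3)/32 + pi/24.

sqrt(3)/32 + pi/24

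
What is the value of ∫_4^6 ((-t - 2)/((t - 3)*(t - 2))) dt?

Factor the denominator: t**2 - 5*t + 6 = (t - 2)(t - 3).
Partial fractions: (-t - 2)/((t - 3)*(t - 2)) = 4/(t - 2) - 5/(t - 3).
An antiderivative is F(t) = -5*log(t - 3) + 4*log(t - 2).
Then F(6) - F(4) = (-5*log(3) + 8*log(2)) - (log(16)) = -5*log(3) + 4*log(2).

-5*log(3) + 4*log(2)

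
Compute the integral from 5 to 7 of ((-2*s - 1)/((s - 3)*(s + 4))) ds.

log(9/22)

Factor the denominator: s**2 + s - 12 = (s + 4)(s - 3).
Partial fractions: (-2*s - 1)/((s - 3)*(s + 4)) = -1/(s + 4) - 1/(s - 3).
An antiderivative is F(s) = -log(s - 3) - log(s + 4).
Then F(7) - F(5) = (-log(44)) - (-log(18)) = log(9/22).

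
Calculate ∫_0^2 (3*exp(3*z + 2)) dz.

-exp(2) + exp(8)

Let u = 3*z + 2, so du = 3 dz. When z = 0, u = 2; when z = 2, u = 8.
The integral becomes ∫ exp(u) du from 2 to 8, with antiderivative exp(u).
Back in z: F(z) = exp(3*z + 2).
Then F(2) - F(0) = (exp(8)) - (exp(2)) = -exp(2) + exp(8).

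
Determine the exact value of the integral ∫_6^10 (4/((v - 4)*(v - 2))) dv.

log(9/4)

Factor the denominator: v**2 - 6*v + 8 = (v - 2)(v - 4).
Partial fractions: 4/((v - 4)*(v - 2)) = -2/(v - 2) + 2/(v - 4).
An antiderivative is F(v) = 2*log(v - 4) - 2*log(v - 2).
Then F(10) - F(6) = (log(9/16)) - (-log(4)) = log(9/4).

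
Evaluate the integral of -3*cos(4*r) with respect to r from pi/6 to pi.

3*sqrt(3)/8

An antiderivative is F(r) = -3*sin(4*r)/4.
Then F(pi) - F(pi/6) = (0) - (-3*sqrt(3)/8) = 3*sqrt(3)/8.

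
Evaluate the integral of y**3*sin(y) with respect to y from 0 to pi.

Integrate by parts 3 times (u = y^3, dv = sin(y) dy).
An antiderivative is F(y) = -y**3*cos(y) + 3*y**2*sin(y) + 6*y*cos(y) - 6*sin(y).
Then F(pi) - F(0) = (pi*(-6 + pi**2)) - (0) = pi*(-6 + pi**2).

pi*(-6 + pi**2)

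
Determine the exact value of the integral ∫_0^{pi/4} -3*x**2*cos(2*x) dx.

Integrate by parts twice (u = x^2, dv = -3*cos(2*x) dx).
An antiderivative is F(x) = -3*x**2*sin(2*x)/2 - 3*x*cos(2*x)/2 + 3*sin(2*x)/4.
Then F(pi/4) - F(0) = (3/4 - 3*pi**2/32) - (0) = 3/4 - 3*pi**2/32.

3/4 - 3*pi**2/32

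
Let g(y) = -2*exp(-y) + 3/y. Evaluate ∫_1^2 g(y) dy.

-2*exp(-1) + 2*exp(-2) + 3*log(2)

An antiderivative is F(y) = 3*log(y) + 2*exp(-y).
Then F(2) - F(1) = (2*exp(-2) + 3*log(2)) - (2*exp(-1)) = -2*exp(-1) + 2*exp(-2) + 3*log(2).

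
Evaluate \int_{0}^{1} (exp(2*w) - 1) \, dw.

-3/2 + exp(2)/2

An antiderivative is F(w) = exp(2*w)/2 - w.
Then F(1) - F(0) = (-1 + exp(2)/2) - (1/2) = -3/2 + exp(2)/2.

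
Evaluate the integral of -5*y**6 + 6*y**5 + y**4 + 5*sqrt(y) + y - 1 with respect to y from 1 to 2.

By the power rule, an antiderivative is F(y) = -5*y**7/7 + y**6 + y**5/5 + 10*y**(3/2)/3 + y**2/2 - y.
Then F(2) - F(1) = (-736/35 + 20*sqrt(2)/3) - (697/210) = -5113/210 + 20*sqrt(2)/3.

-5113/210 + 20*sqrt(2)/3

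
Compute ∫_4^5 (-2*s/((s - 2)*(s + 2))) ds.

Factor the denominator: s**2 - 4 = (s + 2)(s - 2).
Partial fractions: -2*s/((s - 2)*(s + 2)) = -1/(s + 2) - 1/(s - 2).
An antiderivative is F(s) = -log(s - 2) - log(s + 2).
Then F(5) - F(4) = (-log(21)) - (-log(12)) = log(4/7).

log(4/7)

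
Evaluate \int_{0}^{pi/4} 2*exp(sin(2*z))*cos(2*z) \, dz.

-1 + E

Let u = sin(2*z), so du = 2*cos(2*z) dz. When z = 0, u = 0; when z = pi/4, u = 1.
The integral becomes ∫ exp(u) du from 0 to 1, with antiderivative exp(u).
Back in z: F(z) = exp(sin(2*z)).
Then F(pi/4) - F(0) = (E) - (1) = -1 + E.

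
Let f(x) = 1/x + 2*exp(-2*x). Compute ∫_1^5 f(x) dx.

-exp(-10) + exp(-2) + log(5)

An antiderivative is F(x) = log(x) - exp(-2*x).
Then F(5) - F(1) = (-exp(-10) + log(5)) - (-exp(-2)) = -exp(-10) + exp(-2) + log(5).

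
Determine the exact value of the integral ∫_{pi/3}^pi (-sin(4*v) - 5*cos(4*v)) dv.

3/8 - 5*sqrt(3)/8

An antiderivative is F(v) = -5*sin(4*v)/4 + cos(4*v)/4.
Then F(pi) - F(pi/3) = (1/4) - (-1/8 + 5*sqrt(3)/8) = 3/8 - 5*sqrt(3)/8.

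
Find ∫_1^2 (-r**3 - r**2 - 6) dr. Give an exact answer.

By the power rule, an antiderivative is F(r) = -r**4/4 - r**3/3 - 6*r.
Then F(2) - F(1) = (-56/3) - (-79/12) = -145/12.

-145/12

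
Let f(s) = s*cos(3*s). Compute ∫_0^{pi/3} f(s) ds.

-2/9

Integrate by parts once (u = s, dv = cos(3*s) ds).
An antiderivative is F(s) = s*sin(3*s)/3 + cos(3*s)/9.
Then F(pi/3) - F(0) = (-1/9) - (1/9) = -2/9.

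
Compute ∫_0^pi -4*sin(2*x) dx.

0

An antiderivative is F(x) = 2*cos(2*x).
Then F(pi) - F(0) = (2) - (2) = 0.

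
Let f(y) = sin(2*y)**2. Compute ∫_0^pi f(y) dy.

pi/2

Use the identity sin^2(2*y) = (1 - cos(4*y))/2.
An antiderivative is F(y) = y/2 - sin(4*y)/8.
Then F(pi) - F(0) = (pi/2) - (0) = pi/2.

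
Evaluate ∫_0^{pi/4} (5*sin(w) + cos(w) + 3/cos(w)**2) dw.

An antiderivative is F(w) = sin(w) - 5*cos(w) + 3*tan(w).
Then F(pi/4) - F(0) = (3 - 2*sqrt(2)) - (-5) = 8 - 2*sqrt(2).

8 - 2*sqrt(2)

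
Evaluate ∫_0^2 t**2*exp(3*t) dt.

Integrate by parts twice (u = t^2, dv = exp(3*t) dt).
An antiderivative is F(t) = (9*t**2 - 6*t + 2)*exp(3*t)/27.
Then F(2) - F(0) = (26*exp(6)/27) - (2/27) = -2/27 + 26*exp(6)/27.

-2/27 + 26*exp(6)/27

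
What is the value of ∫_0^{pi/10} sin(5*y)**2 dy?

Use the identity sin^2(5*y) = (1 - cos(10*y))/2.
An antiderivative is F(y) = y/2 - sin(10*y)/20.
Then F(pi/10) - F(0) = (pi/20) - (0) = pi/20.

pi/20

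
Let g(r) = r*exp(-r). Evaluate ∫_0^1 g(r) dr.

Integrate by parts once (u = r, dv = exp(-r) dr).
An antiderivative is F(r) = (-r - 1)*exp(-r).
Then F(1) - F(0) = (-2*exp(-1)) - (-1) = 1 - 2*exp(-1).

1 - 2*exp(-1)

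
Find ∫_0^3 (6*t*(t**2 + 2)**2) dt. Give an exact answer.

Let u = t**2 + 2, so du = 2*t dt. When t = 0, u = 2; when t = 3, u = 11.
The integral becomes 3·∫ u**2 du from 2 to 11, with antiderivative u**3.
Back in t: F(t) = (t**2 + 2)**3.
Then F(3) - F(0) = (1331) - (8) = 1323.

1323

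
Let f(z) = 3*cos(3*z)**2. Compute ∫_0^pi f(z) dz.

Use the identity cos^2(3*z) = (1 + cos(6*z))/2.
An antiderivative is F(z) = 3*z/2 + sin(6*z)/4.
Then F(pi) - F(0) = (3*pi/2) - (0) = 3*pi/2.

3*pi/2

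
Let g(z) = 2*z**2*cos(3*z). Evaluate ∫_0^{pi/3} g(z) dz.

Integrate by parts twice (u = z^2, dv = 2*cos(3*z) dz).
An antiderivative is F(z) = 2*z**2*sin(3*z)/3 + 4*z*cos(3*z)/9 - 4*sin(3*z)/27.
Then F(pi/3) - F(0) = (-4*pi/27) - (0) = -4*pi/27.

-4*pi/27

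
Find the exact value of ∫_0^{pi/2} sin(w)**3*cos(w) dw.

Let u = sin(w), so du = cos(w) dw. When w = 0, u = 0; when w = pi/2, u = 1.
The integral becomes ∫ u**3 du from 0 to 1, with antiderivative u**4/4.
Back in w: F(w) = sin(w)**4/4.
Then F(pi/2) - F(0) = (1/4) - (0) = 1/4.

1/4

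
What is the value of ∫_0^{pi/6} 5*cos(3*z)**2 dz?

5*pi/12

Use the identity cos^2(3*z) = (1 + cos(6*z))/2.
An antiderivative is F(z) = 5*z/2 + 5*sin(6*z)/12.
Then F(pi/6) - F(0) = (5*pi/12) - (0) = 5*pi/12.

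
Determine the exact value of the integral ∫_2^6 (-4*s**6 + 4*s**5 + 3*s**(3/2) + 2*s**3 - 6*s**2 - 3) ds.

-2700956/21 - 24*sqrt(2)/5 + 216*sqrt(6)/5

By the power rule, an antiderivative is F(s) = -4*s**7/7 + 2*s**6/3 + 6*s**(5/2)/5 + s**4/2 - 2*s**3 - 3*s.
Then F(6) - F(2) = (-900630/7 + 216*sqrt(6)/5) - (-934/21 + 24*sqrt(2)/5) = -2700956/21 - 24*sqrt(2)/5 + 216*sqrt(6)/5.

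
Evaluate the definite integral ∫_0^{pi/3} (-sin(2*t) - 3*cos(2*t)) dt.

An antiderivative is F(t) = -3*sin(2*t)/2 + cos(2*t)/2.
Then F(pi/3) - F(0) = (-3*sqrt(3)/4 - 1/4) - (1/2) = -3*sqrt(3)/4 - 3/4.

-3*sqrt(3)/4 - 3/4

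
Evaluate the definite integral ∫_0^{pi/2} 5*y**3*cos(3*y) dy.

Integrate by parts 3 times (u = y^3, dv = 5*cos(3*y) dy).
An antiderivative is F(y) = 5*y**3*sin(3*y)/3 + 5*y**2*cos(3*y)/3 - 10*y*sin(3*y)/9 - 10*cos(3*y)/27.
Then F(pi/2) - F(0) = (5*pi*(8 - 3*pi**2)/72) - (-10/27) = -5*pi**3/24 + 10/27 + 5*pi/9.

-5*pi**3/24 + 10/27 + 5*pi/9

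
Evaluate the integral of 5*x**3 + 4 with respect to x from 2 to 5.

By the power rule, an antiderivative is F(x) = 5*x**4/4 + 4*x.
Then F(5) - F(2) = (3205/4) - (28) = 3093/4.

3093/4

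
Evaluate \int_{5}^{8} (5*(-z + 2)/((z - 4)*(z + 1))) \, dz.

-log(54)

Factor the denominator: z**2 - 3*z - 4 = (z + 1)(z - 4).
Partial fractions: 5*(-z + 2)/((z - 4)*(z + 1)) = -3/(z + 1) - 2/(z - 4).
An antiderivative is F(z) = -2*log(z - 4) - 3*log(z + 1).
Then F(8) - F(5) = (-6*log(3) - 4*log(2)) - (-3*log(3) - 3*log(2)) = -log(54).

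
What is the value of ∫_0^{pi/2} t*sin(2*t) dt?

Integrate by parts once (u = t, dv = sin(2*t) dt).
An antiderivative is F(t) = -t*cos(2*t)/2 + sin(2*t)/4.
Then F(pi/2) - F(0) = (pi/4) - (0) = pi/4.

pi/4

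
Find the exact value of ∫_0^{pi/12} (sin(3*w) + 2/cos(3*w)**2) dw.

An antiderivative is F(w) = -cos(3*w)/3 + 2*tan(3*w)/3.
Then F(pi/12) - F(0) = (2/3 - sqrt(2)/6) - (-1/3) = 1 - sqrt(2)/6.

1 - sqrt(2)/6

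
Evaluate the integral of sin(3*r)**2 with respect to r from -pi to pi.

pi

Use the identity sin^2(3*r) = (1 - cos(6*r))/2.
An antiderivative is F(r) = r/2 - sin(6*r)/12.
Then F(pi) - F(-pi) = (pi/2) - (-pi/2) = pi.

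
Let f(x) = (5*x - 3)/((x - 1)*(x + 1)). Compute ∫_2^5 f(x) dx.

Factor the denominator: x**2 - 1 = (x + 1)(x - 1).
Partial fractions: (5*x - 3)/((x - 1)*(x + 1)) = 4/(x + 1) + 1/(x - 1).
An antiderivative is F(x) = log(x - 1) + 4*log(x + 1).
Then F(5) - F(2) = (6*log(2) + 4*log(3)) - (log(81)) = log(64).

log(64)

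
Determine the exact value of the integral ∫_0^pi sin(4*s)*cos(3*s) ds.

8/7

Use the identity sin(4*s)cos(3*s) = [sin(7*s) + sin(s)]/2.
An antiderivative is F(s) = -cos(s)/2 - cos(7*s)/14.
Then F(pi) - F(0) = (4/7) - (-4/7) = 8/7.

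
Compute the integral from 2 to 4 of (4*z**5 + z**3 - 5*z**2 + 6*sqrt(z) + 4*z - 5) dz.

8102/3 - 8*sqrt(2)

By the power rule, an antiderivative is F(z) = 2*z**6/3 + z**4/4 + 4*z**(3/2) - 5*z**3/3 + 2*z**2 - 5*z.
Then F(4) - F(2) = (2732) - (8*sqrt(2) + 94/3) = 8102/3 - 8*sqrt(2).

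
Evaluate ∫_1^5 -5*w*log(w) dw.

30 - 125*log(5)/2

Integrate by parts once (u = ln w, dv = -5*w dw).
An antiderivative is F(w) = -5*w**2*(2*log(w) - 1)/4.
Then F(5) - F(1) = (125/4 - 125*log(5)/2) - (5/4) = 30 - 125*log(5)/2.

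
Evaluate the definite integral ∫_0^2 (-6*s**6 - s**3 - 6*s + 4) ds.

By the power rule, an antiderivative is F(s) = -6*s**7/7 - s**4/4 - 3*s**2 + 4*s.
Then F(2) - F(0) = (-824/7) - (0) = -824/7.

-824/7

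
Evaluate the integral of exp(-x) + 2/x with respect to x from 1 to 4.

An antiderivative is F(x) = 2*log(x) - exp(-x).
Then F(4) - F(1) = (-exp(-4) + 4*log(2)) - (-exp(-1)) = -exp(-4) + exp(-1) + 4*log(2).

-exp(-4) + exp(-1) + 4*log(2)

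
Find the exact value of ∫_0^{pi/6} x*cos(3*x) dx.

-1/9 + pi/18

Integrate by parts once (u = x, dv = cos(3*x) dx).
An antiderivative is F(x) = x*sin(3*x)/3 + cos(3*x)/9.
Then F(pi/6) - F(0) = (pi/18) - (1/9) = -1/9 + pi/18.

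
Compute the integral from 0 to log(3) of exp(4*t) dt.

20

Let u = exp(t), so du = exp(t) dt. When t = 0, u = 1; when t = log(3), u = 3.
The integral becomes ∫ u**3 du from 1 to 3, with antiderivative u**4/4.
Back in t: F(t) = exp(4*t)/4.
Then F(log(3)) - F(0) = (81/4) - (1/4) = 20.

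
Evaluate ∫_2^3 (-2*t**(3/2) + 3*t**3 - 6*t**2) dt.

-36*sqrt(3)/5 + 16*sqrt(2)/5 + 43/4

By the power rule, an antiderivative is F(t) = -4*t**(5/2)/5 + 3*t**4/4 - 2*t**3.
Then F(3) - F(2) = (27/4 - 36*sqrt(3)/5) - (-16*sqrt(2)/5 - 4) = -36*sqrt(3)/5 + 16*sqrt(2)/5 + 43/4.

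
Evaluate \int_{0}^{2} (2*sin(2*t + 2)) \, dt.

Let u = 2*t + 2, so du = 2 dt. When t = 0, u = 2; when t = 2, u = 6.
The integral becomes ∫ sin(u) du from 2 to 6, with antiderivative -cos(u).
Back in t: F(t) = -cos(2*t + 2).
Then F(2) - F(0) = (-cos(6)) - (-cos(2)) = -cos(6) + cos(2).

-cos(6) + cos(2)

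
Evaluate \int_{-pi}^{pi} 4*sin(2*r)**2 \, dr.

4*pi

Use the identity sin^2(2*r) = (1 - cos(4*r))/2.
An antiderivative is F(r) = 2*r - sin(4*r)/2.
Then F(pi) - F(-pi) = (2*pi) - (-2*pi) = 4*pi.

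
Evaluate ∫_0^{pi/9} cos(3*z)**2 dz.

Use the identity cos^2(3*z) = (1 + cos(6*z))/2.
An antiderivative is F(z) = z/2 + sin(6*z)/12.
Then F(pi/9) - F(0) = (sqrt(3)/24 + pi/18) - (0) = sqrt(3)/24 + pi/18.

sqrt(3)/24 + pi/18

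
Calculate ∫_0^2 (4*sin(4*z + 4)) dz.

-cos(12) + cos(4)

Let u = 4*z + 4, so du = 4 dz. When z = 0, u = 4; when z = 2, u = 12.
The integral becomes ∫ sin(u) du from 4 to 12, with antiderivative -cos(u).
Back in z: F(z) = -cos(4*z + 4).
Then F(2) - F(0) = (-cos(12)) - (-cos(4)) = -cos(12) + cos(4).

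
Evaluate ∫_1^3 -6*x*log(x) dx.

12 - 27*log(3)

Integrate by parts once (u = ln x, dv = -6*x dx).
An antiderivative is F(x) = -3*x**2*(2*log(x) - 1)/2.
Then F(3) - F(1) = (27/2 - 27*log(3)) - (3/2) = 12 - 27*log(3).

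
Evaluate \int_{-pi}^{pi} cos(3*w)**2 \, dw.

Use the identity cos^2(3*w) = (1 + cos(6*w))/2.
An antiderivative is F(w) = w/2 + sin(6*w)/12.
Then F(pi) - F(-pi) = (pi/2) - (-pi/2) = pi.

pi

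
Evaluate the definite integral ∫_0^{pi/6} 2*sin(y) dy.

2 - sqrt(3)

An antiderivative is F(y) = -2*cos(y).
Then F(pi/6) - F(0) = (-sqrt(3)) - (-2) = 2 - sqrt(3).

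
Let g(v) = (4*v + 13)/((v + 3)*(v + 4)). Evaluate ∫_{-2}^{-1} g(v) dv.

Factor the denominator: v**2 + 7*v + 12 = (v + 4)(v + 3).
Partial fractions: (4*v + 13)/((v + 3)*(v + 4)) = 3/(v + 4) + 1/(v + 3).
An antiderivative is F(v) = log(v + 3) + 3*log(v + 4).
Then F(-1) - F(-2) = (log(54)) - (log(8)) = log(27/4).

log(27/4)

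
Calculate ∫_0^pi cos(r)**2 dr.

Use the identity cos^2(r) = (1 + cos(2*r))/2.
An antiderivative is F(r) = r/2 + sin(2*r)/4.
Then F(pi) - F(0) = (pi/2) - (0) = pi/2.

pi/2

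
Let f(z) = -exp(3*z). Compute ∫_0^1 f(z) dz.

1/3 - exp(3)/3

An antiderivative is F(z) = -exp(3*z)/3.
Then F(1) - F(0) = (-exp(3)/3) - (-1/3) = 1/3 - exp(3)/3.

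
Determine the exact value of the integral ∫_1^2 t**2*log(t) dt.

-7/9 + 8*log(2)/3

Integrate by parts once (u = ln t, dv = t**2 dt).
An antiderivative is F(t) = t**3*(3*log(t) - 1)/9.
Then F(2) - F(1) = (-8/9 + 8*log(2)/3) - (-1/9) = -7/9 + 8*log(2)/3.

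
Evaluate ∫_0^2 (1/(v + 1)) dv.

An antiderivative is F(v) = log(v + 1).
Then F(2) - F(0) = (log(3)) - (0) = log(3).

log(3)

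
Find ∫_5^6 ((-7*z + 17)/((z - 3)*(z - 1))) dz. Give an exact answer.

Factor the denominator: z**2 - 4*z + 3 = (z - 1)(z - 3).
Partial fractions: (-7*z + 17)/((z - 3)*(z - 1)) = -5/(z - 1) - 2/(z - 3).
An antiderivative is F(z) = -2*log(z - 3) - 5*log(z - 1).
Then F(6) - F(5) = (-5*log(5) - 2*log(3)) - (-12*log(2)) = -5*log(5) - 2*log(3) + 12*log(2).

-5*log(5) - 2*log(3) + 12*log(2)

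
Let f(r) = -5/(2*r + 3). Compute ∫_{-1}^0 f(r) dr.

-5*log(3)/2

An antiderivative is F(r) = -5*log(2*r + 3)/2.
Then F(0) - F(-1) = (-5*log(3)/2) - (0) = -5*log(3)/2.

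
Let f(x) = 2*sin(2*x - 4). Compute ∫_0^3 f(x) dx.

Let u = 2*x - 4, so du = 2 dx. When x = 0, u = -4; when x = 3, u = 2.
The integral becomes ∫ sin(u) du from -4 to 2, with antiderivative -cos(u).
Back in x: F(x) = -cos(2*x - 4).
Then F(3) - F(0) = (-cos(2)) - (-cos(4)) = cos(4) - cos(2).

cos(4) - cos(2)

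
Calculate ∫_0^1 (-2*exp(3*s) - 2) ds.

An antiderivative is F(s) = -2*exp(3*s)/3 - 2*s.
Then F(1) - F(0) = (-2*exp(3)/3 - 2) - (-2/3) = -2*exp(3)/3 - 4/3.

-2*exp(3)/3 - 4/3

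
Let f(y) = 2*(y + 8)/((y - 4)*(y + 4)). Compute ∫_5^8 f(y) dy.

Factor the denominator: y**2 - 16 = (y + 4)(y - 4).
Partial fractions: 2*(y + 8)/((y - 4)*(y + 4)) = -1/(y + 4) + 3/(y - 4).
An antiderivative is F(y) = 3*log(y - 4) - log(y + 4).
Then F(8) - F(5) = (log(16/3)) - (-log(9)) = log(48).

log(48)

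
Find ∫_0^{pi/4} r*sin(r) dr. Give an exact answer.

Integrate by parts once (u = r, dv = sin(r) dr).
An antiderivative is F(r) = -r*cos(r) + sin(r).
Then F(pi/4) - F(0) = (sqrt(2)*(4 - pi)/8) - (0) = sqrt(2)*(4 - pi)/8.

sqrt(2)*(4 - pi)/8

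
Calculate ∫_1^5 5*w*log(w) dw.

Integrate by parts once (u = ln w, dv = 5*w dw).
An antiderivative is F(w) = 5*w**2*(2*log(w) - 1)/4.
Then F(5) - F(1) = (-125/4 + 125*log(5)/2) - (-5/4) = -30 + 125*log(5)/2.

-30 + 125*log(5)/2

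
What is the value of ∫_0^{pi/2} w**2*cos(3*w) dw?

2/27 - pi**2/12

Integrate by parts twice (u = w^2, dv = cos(3*w) dw).
An antiderivative is F(w) = w**2*sin(3*w)/3 + 2*w*cos(3*w)/9 - 2*sin(3*w)/27.
Then F(pi/2) - F(0) = (2/27 - pi**2/12) - (0) = 2/27 - pi**2/12.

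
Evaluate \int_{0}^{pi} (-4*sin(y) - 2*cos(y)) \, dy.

-8

An antiderivative is F(y) = -2*sin(y) + 4*cos(y).
Then F(pi) - F(0) = (-4) - (4) = -8.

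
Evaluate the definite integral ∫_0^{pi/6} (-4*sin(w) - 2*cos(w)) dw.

An antiderivative is F(w) = -2*sin(w) + 4*cos(w).
Then F(pi/6) - F(0) = (-1 + 2*sqrt(3)) - (4) = -5 + 2*sqrt(3).

-5 + 2*sqrt(3)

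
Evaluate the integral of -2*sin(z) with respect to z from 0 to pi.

An antiderivative is F(z) = 2*cos(z).
Then F(pi) - F(0) = (-2) - (2) = -4.

-4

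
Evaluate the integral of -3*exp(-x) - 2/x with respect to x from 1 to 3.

An antiderivative is F(x) = -2*log(x) + 3*exp(-x).
Then F(3) - F(1) = (-2*log(3) + 3*exp(-3)) - (3*exp(-1)) = -2*log(3) - 3*exp(-1) + 3*exp(-3).

-2*log(3) - 3*exp(-1) + 3*exp(-3)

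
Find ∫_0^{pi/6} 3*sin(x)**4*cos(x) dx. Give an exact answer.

Let u = sin(x), so du = cos(x) dx. When x = 0, u = 0; when x = pi/6, u = 1/2.
The integral becomes 3·∫ u**4 du from 0 to 1/2, with antiderivative 3*u**5/5.
Back in x: F(x) = 3*sin(x)**5/5.
Then F(pi/6) - F(0) = (3/160) - (0) = 3/160.

3/160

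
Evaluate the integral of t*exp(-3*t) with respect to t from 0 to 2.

(-7 + exp(6))*exp(-6)/9

Integrate by parts once (u = t, dv = exp(-3*t) dt).
An antiderivative is F(t) = (-3*t - 1)*exp(-3*t)/9.
Then F(2) - F(0) = (-7*exp(-6)/9) - (-1/9) = (-7 + exp(6))*exp(-6)/9.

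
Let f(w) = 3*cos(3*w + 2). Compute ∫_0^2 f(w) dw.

-sin(2) + sin(8)

Let u = 3*w + 2, so du = 3 dw. When w = 0, u = 2; when w = 2, u = 8.
The integral becomes ∫ cos(u) du from 2 to 8, with antiderivative sin(u).
Back in w: F(w) = sin(3*w + 2).
Then F(2) - F(0) = (sin(8)) - (sin(2)) = -sin(2) + sin(8).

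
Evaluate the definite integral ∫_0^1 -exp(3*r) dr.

An antiderivative is F(r) = -exp(3*r)/3.
Then F(1) - F(0) = (-exp(3)/3) - (-1/3) = 1/3 - exp(3)/3.

1/3 - exp(3)/3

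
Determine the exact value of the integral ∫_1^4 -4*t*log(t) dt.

Integrate by parts once (u = ln t, dv = -4*t dt).
An antiderivative is F(t) = -t**2*(2*log(t) - 1).
Then F(4) - F(1) = (16 - 64*log(2)) - (1) = 15 - 64*log(2).

15 - 64*log(2)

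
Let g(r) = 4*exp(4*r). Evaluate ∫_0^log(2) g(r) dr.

Let u = exp(r), so du = exp(r) dr. When r = 0, u = 1; when r = log(2), u = 2.
The integral becomes 4·∫ u**3 du from 1 to 2, with antiderivative u**4.
Back in r: F(r) = exp(4*r).
Then F(log(2)) - F(0) = (16) - (1) = 15.

15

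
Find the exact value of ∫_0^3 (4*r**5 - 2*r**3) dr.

By the power rule, an antiderivative is F(r) = 2*r**6/3 - r**4/2.
Then F(3) - F(0) = (891/2) - (0) = 891/2.

891/2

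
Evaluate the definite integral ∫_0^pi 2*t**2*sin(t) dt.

-8 + 2*pi**2

Integrate by parts twice (u = t^2, dv = 2*sin(t) dt).
An antiderivative is F(t) = -2*t**2*cos(t) + 4*t*sin(t) + 4*cos(t).
Then F(pi) - F(0) = (-4 + 2*pi**2) - (4) = -8 + 2*pi**2.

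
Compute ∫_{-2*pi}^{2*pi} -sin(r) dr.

An antiderivative is F(r) = cos(r).
Then F(2*pi) - F(-2*pi) = (1) - (1) = 0.

0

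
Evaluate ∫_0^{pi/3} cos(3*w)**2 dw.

Use the identity cos^2(3*w) = (1 + cos(6*w))/2.
An antiderivative is F(w) = w/2 + sin(6*w)/12.
Then F(pi/3) - F(0) = (pi/6) - (0) = pi/6.

pi/6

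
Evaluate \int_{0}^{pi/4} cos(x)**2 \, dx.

1/4 + pi/8

Use the identity cos^2(x) = (1 + cos(2*x))/2.
An antiderivative is F(x) = x/2 + sin(2*x)/4.
Then F(pi/4) - F(0) = (1/4 + pi/8) - (0) = 1/4 + pi/8.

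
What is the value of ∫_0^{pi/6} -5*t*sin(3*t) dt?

Integrate by parts once (u = t, dv = -5*sin(3*t) dt).
An antiderivative is F(t) = 5*t*cos(3*t)/3 - 5*sin(3*t)/9.
Then F(pi/6) - F(0) = (-5/9) - (0) = -5/9.

-5/9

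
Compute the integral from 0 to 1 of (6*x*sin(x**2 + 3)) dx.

Let u = x**2 + 3, so du = 2*x dx. When x = 0, u = 3; when x = 1, u = 4.
The integral becomes 3·∫ sin(u) du from 3 to 4, with antiderivative -3*cos(u).
Back in x: F(x) = -3*cos(x**2 + 3).
Then F(1) - F(0) = (-3*cos(4)) - (-3*cos(3)) = 3*cos(3) - 3*cos(4).

3*cos(3) - 3*cos(4)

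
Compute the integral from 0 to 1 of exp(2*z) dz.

An antiderivative is F(z) = exp(2*z)/2.
Then F(1) - F(0) = (exp(2)/2) - (1/2) = -1/2 + exp(2)/2.

-1/2 + exp(2)/2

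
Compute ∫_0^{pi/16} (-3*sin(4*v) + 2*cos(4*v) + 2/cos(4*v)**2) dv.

An antiderivative is F(v) = sin(4*v)/2 + 3*cos(4*v)/4 + tan(4*v)/2.
Then F(pi/16) - F(0) = (1/2 + 5*sqrt(2)/8) - (3/4) = -1/4 + 5*sqrt(2)/8.

-1/4 + 5*sqrt(2)/8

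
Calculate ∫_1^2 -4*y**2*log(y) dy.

Integrate by parts once (u = ln y, dv = -4*y**2 dy).
An antiderivative is F(y) = -4*y**3*(3*log(y) - 1)/9.
Then F(2) - F(1) = (32/9 - 32*log(2)/3) - (4/9) = 28/9 - 32*log(2)/3.

28/9 - 32*log(2)/3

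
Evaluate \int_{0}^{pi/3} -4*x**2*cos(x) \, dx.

Integrate by parts twice (u = x^2, dv = -4*cos(x) dx).
An antiderivative is F(x) = -4*x**2*sin(x) - 8*x*cos(x) + 8*sin(x).
Then F(pi/3) - F(0) = (-4*pi/3 - 2*sqrt(3)*pi**2/9 + 4*sqrt(3)) - (0) = -4*pi/3 - 2*sqrt(3)*pi**2/9 + 4*sqrt(3).

-4*pi/3 - 2*sqrt(3)*pi**2/9 + 4*sqrt(3)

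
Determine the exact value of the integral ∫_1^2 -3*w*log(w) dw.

Integrate by parts once (u = ln w, dv = -3*w dw).
An antiderivative is F(w) = -3*w**2*(2*log(w) - 1)/4.
Then F(2) - F(1) = (3 - log(64)) - (3/4) = 9/4 - log(64).

9/4 - log(64)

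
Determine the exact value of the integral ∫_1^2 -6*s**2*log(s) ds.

Integrate by parts once (u = ln s, dv = -6*s**2 ds).
An antiderivative is F(s) = -2*s**3*(3*log(s) - 1)/3.
Then F(2) - F(1) = (16/3 - 16*log(2)) - (2/3) = 14/3 - 16*log(2).

14/3 - 16*log(2)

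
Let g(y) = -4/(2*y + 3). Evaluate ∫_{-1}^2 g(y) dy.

An antiderivative is F(y) = -2*log(2*y + 3).
Then F(2) - F(-1) = (-log(49)) - (0) = -log(49).

-log(49)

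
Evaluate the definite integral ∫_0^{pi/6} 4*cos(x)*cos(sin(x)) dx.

4*sin(1/2)

Let u = sin(x), so du = cos(x) dx. When x = 0, u = 0; when x = pi/6, u = 1/2.
The integral becomes 4·∫ cos(u) du from 0 to 1/2, with antiderivative 4*sin(u).
Back in x: F(x) = 4*sin(sin(x)).
Then F(pi/6) - F(0) = (4*sin(1/2)) - (0) = 4*sin(1/2).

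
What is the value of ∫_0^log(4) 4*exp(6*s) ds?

Let u = exp(s), so du = exp(s) ds. When s = 0, u = 1; when s = log(4), u = 4.
The integral becomes 4·∫ u**5 du from 1 to 4, with antiderivative 2*u**6/3.
Back in s: F(s) = 2*exp(6*s)/3.
Then F(log(4)) - F(0) = (8192/3) - (2/3) = 2730.

2730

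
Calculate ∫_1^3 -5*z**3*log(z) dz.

25 - 405*log(3)/4

Integrate by parts once (u = ln z, dv = -5*z**3 dz).
An antiderivative is F(z) = -5*z**4*(4*log(z) - 1)/16.
Then F(3) - F(1) = (405/16 - 405*log(3)/4) - (5/16) = 25 - 405*log(3)/4.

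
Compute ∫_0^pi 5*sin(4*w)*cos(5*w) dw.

-40/9

Use the identity sin(4*w)cos(5*w) = [sin(9*w) + sin(-w)]/2.
An antiderivative is F(w) = 5*cos(w)/2 - 5*cos(9*w)/18.
Then F(pi) - F(0) = (-20/9) - (20/9) = -40/9.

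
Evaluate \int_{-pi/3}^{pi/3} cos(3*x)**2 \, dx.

Use the identity cos^2(3*x) = (1 + cos(6*x))/2.
An antiderivative is F(x) = x/2 + sin(6*x)/12.
Then F(pi/3) - F(-pi/3) = (pi/6) - (-pi/6) = pi/3.

pi/3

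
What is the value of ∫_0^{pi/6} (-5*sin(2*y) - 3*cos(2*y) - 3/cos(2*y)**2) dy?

An antiderivative is F(y) = -3*sin(2*y)/2 + 5*cos(2*y)/2 - 3*tan(2*y)/2.
Then F(pi/6) - F(0) = (5/4 - 9*sqrt(3)/4) - (5/2) = -9*sqrt(3)/4 - 5/4.

-9*sqrt(3)/4 - 5/4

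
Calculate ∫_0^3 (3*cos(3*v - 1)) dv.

Let u = 3*v - 1, so du = 3 dv. When v = 0, u = -1; when v = 3, u = 8.
The integral becomes ∫ cos(u) du from -1 to 8, with antiderivative sin(u).
Back in v: F(v) = sin(3*v - 1).
Then F(3) - F(0) = (sin(8)) - (-sin(1)) = sin(1) + sin(8).

sin(1) + sin(8)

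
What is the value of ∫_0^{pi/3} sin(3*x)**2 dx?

Use the identity sin^2(3*x) = (1 - cos(6*x))/2.
An antiderivative is F(x) = x/2 - sin(6*x)/12.
Then F(pi/3) - F(0) = (pi/6) - (0) = pi/6.

pi/6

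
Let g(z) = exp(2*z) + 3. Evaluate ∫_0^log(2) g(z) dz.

An antiderivative is F(z) = exp(2*z)/2 + 3*z.
Then F(log(2)) - F(0) = (2 + log(8)) - (1/2) = 3/2 + log(8).

3/2 + log(8)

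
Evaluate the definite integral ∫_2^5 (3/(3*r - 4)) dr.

log(11/2)

An antiderivative is F(r) = log(3*r - 4).
Then F(5) - F(2) = (log(11)) - (log(2)) = log(11/2).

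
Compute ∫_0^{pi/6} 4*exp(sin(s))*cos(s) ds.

-4 + 4*exp(1/2)

Let u = sin(s), so du = cos(s) ds. When s = 0, u = 0; when s = pi/6, u = 1/2.
The integral becomes 4·∫ exp(u) du from 0 to 1/2, with antiderivative 4*exp(u).
Back in s: F(s) = 4*exp(sin(s)).
Then F(pi/6) - F(0) = (4*exp(1/2)) - (4) = -4 + 4*exp(1/2).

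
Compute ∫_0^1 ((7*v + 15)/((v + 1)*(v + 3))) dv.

-3*log(3) + 10*log(2)

Factor the denominator: v**2 + 4*v + 3 = (v + 3)(v + 1).
Partial fractions: (7*v + 15)/((v + 1)*(v + 3)) = 3/(v + 3) + 4/(v + 1).
An antiderivative is F(v) = 4*log(v + 1) + 3*log(v + 3).
Then F(1) - F(0) = (10*log(2)) - (log(27)) = -3*log(3) + 10*log(2).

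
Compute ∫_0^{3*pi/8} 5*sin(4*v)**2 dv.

15*pi/16

Use the identity sin^2(4*v) = (1 - cos(8*v))/2.
An antiderivative is F(v) = 5*v/2 - 5*sin(8*v)/16.
Then F(3*pi/8) - F(0) = (15*pi/16) - (0) = 15*pi/16.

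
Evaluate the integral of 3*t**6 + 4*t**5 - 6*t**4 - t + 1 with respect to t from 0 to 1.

83/210

By the power rule, an antiderivative is F(t) = 3*t**7/7 + 2*t**6/3 - 6*t**5/5 - t**2/2 + t.
Then F(1) - F(0) = (83/210) - (0) = 83/210.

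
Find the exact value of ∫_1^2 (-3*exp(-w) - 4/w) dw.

An antiderivative is F(w) = -4*log(w) + 3*exp(-w).
Then F(2) - F(1) = (-4*log(2) + 3*exp(-2)) - (3*exp(-1)) = -4*log(2) - 3*exp(-1) + 3*exp(-2).

-4*log(2) - 3*exp(-1) + 3*exp(-2)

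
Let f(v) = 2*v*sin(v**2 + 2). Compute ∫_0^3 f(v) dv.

cos(2) - cos(11)

Let u = v**2 + 2, so du = 2*v dv. When v = 0, u = 2; when v = 3, u = 11.
The integral becomes ∫ sin(u) du from 2 to 11, with antiderivative -cos(u).
Back in v: F(v) = -cos(v**2 + 2).
Then F(3) - F(0) = (-cos(11)) - (-cos(2)) = cos(2) - cos(11).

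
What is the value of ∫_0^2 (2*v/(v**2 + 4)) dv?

log(2)

Let u = v**2 + 4, so du = 2*v dv. When v = 0, u = 4; when v = 2, u = 8.
The integral becomes ∫ 1/u du from 4 to 8, with antiderivative log(u).
Back in v: F(v) = log(v**2 + 4).
Then F(2) - F(0) = (log(8)) - (log(4)) = log(2).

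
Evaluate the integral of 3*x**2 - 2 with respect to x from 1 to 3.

22

By the power rule, an antiderivative is F(x) = x**3 - 2*x.
Then F(3) - F(1) = (21) - (-1) = 22.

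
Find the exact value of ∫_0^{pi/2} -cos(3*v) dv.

1/3

An antiderivative is F(v) = -sin(3*v)/3.
Then F(pi/2) - F(0) = (1/3) - (0) = 1/3.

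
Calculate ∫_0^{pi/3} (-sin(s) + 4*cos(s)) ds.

-1/2 + 2*sqrt(3)

An antiderivative is F(s) = 4*sin(s) + cos(s).
Then F(pi/3) - F(0) = (1/2 + 2*sqrt(3)) - (1) = -1/2 + 2*sqrt(3).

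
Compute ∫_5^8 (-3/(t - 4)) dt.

-log(64)

An antiderivative is F(t) = -3*log(t - 4).
Then F(8) - F(5) = (-log(64)) - (0) = -log(64).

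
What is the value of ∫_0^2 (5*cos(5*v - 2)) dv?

sin(2) + sin(8)

Let u = 5*v - 2, so du = 5 dv. When v = 0, u = -2; when v = 2, u = 8.
The integral becomes ∫ cos(u) du from -2 to 8, with antiderivative sin(u).
Back in v: F(v) = sin(5*v - 2).
Then F(2) - F(0) = (sin(8)) - (-sin(2)) = sin(2) + sin(8).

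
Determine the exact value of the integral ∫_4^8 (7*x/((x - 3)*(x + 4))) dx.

Factor the denominator: x**2 + x - 12 = (x + 4)(x - 3).
Partial fractions: 7*x/((x - 3)*(x + 4)) = 4/(x + 4) + 3/(x - 3).
An antiderivative is F(x) = 3*log(x - 3) + 4*log(x + 4).
Then F(8) - F(4) = (4*log(3) + 3*log(5) + 8*log(2)) - (12*log(2)) = -4*log(2) + 4*log(3) + 3*log(5).

-4*log(2) + 4*log(3) + 3*log(5)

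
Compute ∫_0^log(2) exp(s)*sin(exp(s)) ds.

Let u = exp(s), so du = exp(s) ds. When s = 0, u = 1; when s = log(2), u = 2.
The integral becomes ∫ sin(u) du from 1 to 2, with antiderivative -cos(u).
Back in s: F(s) = -cos(exp(s)).
Then F(log(2)) - F(0) = (-cos(2)) - (-cos(1)) = -cos(2) + cos(1).

-cos(2) + cos(1)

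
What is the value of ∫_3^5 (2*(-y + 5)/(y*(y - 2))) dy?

Factor the denominator: y**2 - 2*y = y(y - 2).
Partial fractions: 2*(-y + 5)/(y*(y - 2)) = -5/y + 3/(y - 2).
An antiderivative is F(y) = -5*log(y) + 3*log(y - 2).
Then F(5) - F(3) = (-5*log(5) + 3*log(3)) - (-5*log(3)) = -5*log(5) + 8*log(3).

-5*log(5) + 8*log(3)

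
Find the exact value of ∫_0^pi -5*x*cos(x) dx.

Integrate by parts once (u = x, dv = -5*cos(x) dx).
An antiderivative is F(x) = -5*x*sin(x) - 5*cos(x).
Then F(pi) - F(0) = (5) - (-5) = 10.

10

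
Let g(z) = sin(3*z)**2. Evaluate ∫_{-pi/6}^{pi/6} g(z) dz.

pi/6

Use the identity sin^2(3*z) = (1 - cos(6*z))/2.
An antiderivative is F(z) = z/2 - sin(6*z)/12.
Then F(pi/6) - F(-pi/6) = (pi/12) - (-pi/12) = pi/6.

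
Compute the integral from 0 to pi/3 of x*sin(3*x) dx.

pi/9

Integrate by parts once (u = x, dv = sin(3*x) dx).
An antiderivative is F(x) = -x*cos(3*x)/3 + sin(3*x)/9.
Then F(pi/3) - F(0) = (pi/9) - (0) = pi/9.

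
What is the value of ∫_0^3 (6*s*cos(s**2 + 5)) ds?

-3*sin(5) + 3*sin(14)

Let u = s**2 + 5, so du = 2*s ds. When s = 0, u = 5; when s = 3, u = 14.
The integral becomes 3·∫ cos(u) du from 5 to 14, with antiderivative 3*sin(u).
Back in s: F(s) = 3*sin(s**2 + 5).
Then F(3) - F(0) = (3*sin(14)) - (3*sin(5)) = -3*sin(5) + 3*sin(14).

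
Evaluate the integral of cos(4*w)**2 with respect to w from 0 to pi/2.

pi/4

Use the identity cos^2(4*w) = (1 + cos(8*w))/2.
An antiderivative is F(w) = w/2 + sin(8*w)/16.
Then F(pi/2) - F(0) = (pi/4) - (0) = pi/4.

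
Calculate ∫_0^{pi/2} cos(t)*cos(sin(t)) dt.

sin(1)

Let u = sin(t), so du = cos(t) dt. When t = 0, u = 0; when t = pi/2, u = 1.
The integral becomes ∫ cos(u) du from 0 to 1, with antiderivative sin(u).
Back in t: F(t) = sin(sin(t)).
Then F(pi/2) - F(0) = (sin(1)) - (0) = sin(1).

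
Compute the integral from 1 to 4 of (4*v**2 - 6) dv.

By the power rule, an antiderivative is F(v) = 4*v**3/3 - 6*v.
Then F(4) - F(1) = (184/3) - (-14/3) = 66.

66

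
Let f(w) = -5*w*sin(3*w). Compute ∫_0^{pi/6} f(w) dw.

-5/9

Integrate by parts once (u = w, dv = -5*sin(3*w) dw).
An antiderivative is F(w) = 5*w*cos(3*w)/3 - 5*sin(3*w)/9.
Then F(pi/6) - F(0) = (-5/9) - (0) = -5/9.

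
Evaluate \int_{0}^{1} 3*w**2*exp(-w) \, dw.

Integrate by parts twice (u = w^2, dv = 3*exp(-w) dw).
An antiderivative is F(w) = (-3*w**2 - 6*w - 6)*exp(-w).
Then F(1) - F(0) = (-15*exp(-1)) - (-6) = 6 - 15*exp(-1).

6 - 15*exp(-1)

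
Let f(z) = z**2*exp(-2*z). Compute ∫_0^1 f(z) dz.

(-5 + exp(2))*exp(-2)/4

Integrate by parts twice (u = z^2, dv = exp(-2*z) dz).
An antiderivative is F(z) = (-2*z**2 - 2*z - 1)*exp(-2*z)/4.
Then F(1) - F(0) = (-5*exp(-2)/4) - (-1/4) = (-5 + exp(2))*exp(-2)/4.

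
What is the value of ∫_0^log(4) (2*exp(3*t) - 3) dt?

An antiderivative is F(t) = 2*exp(3*t)/3 - 3*t.
Then F(log(4)) - F(0) = (128/3 - log(64)) - (2/3) = 42 - 6*log(2).

42 - 6*log(2)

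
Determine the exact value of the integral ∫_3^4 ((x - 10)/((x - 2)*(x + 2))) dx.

Factor the denominator: x**2 - 4 = (x + 2)(x - 2).
Partial fractions: (x - 10)/((x - 2)*(x + 2)) = 3/(x + 2) - 2/(x - 2).
An antiderivative is F(x) = -2*log(x - 2) + 3*log(x + 2).
Then F(4) - F(3) = (log(54)) - (3*log(5)) = -3*log(5) + log(2) + 3*log(3).

-3*log(5) + log(2) + 3*log(3)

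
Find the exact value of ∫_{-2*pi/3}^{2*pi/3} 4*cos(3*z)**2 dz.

8*pi/3

Use the identity cos^2(3*z) = (1 + cos(6*z))/2.
An antiderivative is F(z) = 2*z + sin(6*z)/3.
Then F(2*pi/3) - F(-2*pi/3) = (4*pi/3) - (-4*pi/3) = 8*pi/3.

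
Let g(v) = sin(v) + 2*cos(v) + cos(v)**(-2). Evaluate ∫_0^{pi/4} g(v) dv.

sqrt(2)/2 + 2

An antiderivative is F(v) = 2*sin(v) - cos(v) + tan(v).
Then F(pi/4) - F(0) = (sqrt(2)/2 + 1) - (-1) = sqrt(2)/2 + 2.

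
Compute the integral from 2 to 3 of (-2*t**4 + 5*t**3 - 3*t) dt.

-213/20

By the power rule, an antiderivative is F(t) = -2*t**5/5 + 5*t**4/4 - 3*t**2/2.
Then F(3) - F(2) = (-189/20) - (6/5) = -213/20.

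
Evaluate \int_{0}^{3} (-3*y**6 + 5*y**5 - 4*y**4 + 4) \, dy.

-35853/70

By the power rule, an antiderivative is F(y) = -3*y**7/7 + 5*y**6/6 - 4*y**5/5 + 4*y.
Then F(3) - F(0) = (-35853/70) - (0) = -35853/70.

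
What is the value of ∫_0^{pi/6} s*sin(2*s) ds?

-pi/24 + sqrt(3)/8

Integrate by parts once (u = s, dv = sin(2*s) ds).
An antiderivative is F(s) = -s*cos(2*s)/2 + sin(2*s)/4.
Then F(pi/6) - F(0) = (-pi/24 + sqrt(3)/8) - (0) = -pi/24 + sqrt(3)/8.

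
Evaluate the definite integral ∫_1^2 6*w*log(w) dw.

-9/2 + 12*log(2)

Integrate by parts once (u = ln w, dv = 6*w dw).
An antiderivative is F(w) = 3*w**2*(2*log(w) - 1)/2.
Then F(2) - F(1) = (-6 + 12*log(2)) - (-3/2) = -9/2 + 12*log(2).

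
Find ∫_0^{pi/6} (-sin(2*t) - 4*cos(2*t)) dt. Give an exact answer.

An antiderivative is F(t) = -2*sin(2*t) + cos(2*t)/2.
Then F(pi/6) - F(0) = (1/4 - sqrt(3)) - (1/2) = -sqrt(3) - 1/4.

-sqrt(3) - 1/4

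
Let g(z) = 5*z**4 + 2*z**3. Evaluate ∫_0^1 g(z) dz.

3/2

By the power rule, an antiderivative is F(z) = z**5 + z**4/2.
Then F(1) - F(0) = (3/2) - (0) = 3/2.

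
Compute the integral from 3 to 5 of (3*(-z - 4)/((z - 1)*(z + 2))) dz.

Factor the denominator: z**2 + z - 2 = (z + 2)(z - 1).
Partial fractions: 3*(-z - 4)/((z - 1)*(z + 2)) = 2/(z + 2) - 5/(z - 1).
An antiderivative is F(z) = -5*log(z - 1) + 2*log(z + 2).
Then F(5) - F(3) = (-10*log(2) + 2*log(7)) - (log(25/32)) = -5*log(2) - 2*log(5) + 2*log(7).

-5*log(2) - 2*log(5) + 2*log(7)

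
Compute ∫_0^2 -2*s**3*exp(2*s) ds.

-17*exp(4)/4 - 3/4

Integrate by parts 3 times (u = s^3, dv = -2*exp(2*s) ds).
An antiderivative is F(s) = (-4*s**3 + 6*s**2 - 6*s + 3)*exp(2*s)/4.
Then F(2) - F(0) = (-17*exp(4)/4) - (3/4) = -17*exp(4)/4 - 3/4.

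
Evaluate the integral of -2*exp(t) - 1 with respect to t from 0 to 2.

-2*exp(2)

An antiderivative is F(t) = -t - 2*exp(t).
Then F(2) - F(0) = (-2*exp(2) - 2) - (-2) = -2*exp(2).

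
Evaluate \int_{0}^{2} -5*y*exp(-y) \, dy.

Integrate by parts once (u = y, dv = -5*exp(-y) dy).
An antiderivative is F(y) = (5*y + 5)*exp(-y).
Then F(2) - F(0) = (15*exp(-2)) - (5) = -5 + 15*exp(-2).

-5 + 15*exp(-2)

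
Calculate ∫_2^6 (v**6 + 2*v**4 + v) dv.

1508016/35

By the power rule, an antiderivative is F(v) = v**7/7 + 2*v**5/5 + v**2/2.
Then F(6) - F(2) = (1509174/35) - (1158/35) = 1508016/35.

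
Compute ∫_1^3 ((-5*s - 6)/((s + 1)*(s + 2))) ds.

Factor the denominator: s**2 + 3*s + 2 = (s + 2)(s + 1).
Partial fractions: (-5*s - 6)/((s + 1)*(s + 2)) = -4/(s + 2) - 1/(s + 1).
An antiderivative is F(s) = -log(s + 1) - 4*log(s + 2).
Then F(3) - F(1) = (-4*log(5) - 2*log(2)) - (-4*log(3) - log(2)) = -4*log(5) - log(2) + 4*log(3).

-4*log(5) - log(2) + 4*log(3)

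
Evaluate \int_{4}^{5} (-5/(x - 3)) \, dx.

An antiderivative is F(x) = -5*log(x - 3).
Then F(5) - F(4) = (-log(32)) - (0) = -log(32).

-log(32)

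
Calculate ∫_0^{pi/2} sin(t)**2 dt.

Use the identity sin^2(t) = (1 - cos(2*t))/2.
An antiderivative is F(t) = t/2 - sin(2*t)/4.
Then F(pi/2) - F(0) = (pi/4) - (0) = pi/4.

pi/4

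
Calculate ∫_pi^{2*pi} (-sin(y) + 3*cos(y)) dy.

2

An antiderivative is F(y) = 3*sin(y) + cos(y).
Then F(2*pi) - F(pi) = (1) - (-1) = 2.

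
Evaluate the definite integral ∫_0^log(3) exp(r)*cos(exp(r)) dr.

-sin(1) + sin(3)

Let u = exp(r), so du = exp(r) dr. When r = 0, u = 1; when r = log(3), u = 3.
The integral becomes ∫ cos(u) du from 1 to 3, with antiderivative sin(u).
Back in r: F(r) = sin(exp(r)).
Then F(log(3)) - F(0) = (sin(3)) - (sin(1)) = -sin(1) + sin(3).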